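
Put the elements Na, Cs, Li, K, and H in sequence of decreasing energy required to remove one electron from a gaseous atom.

H > Li > Na > K > Cs

H is in period 1, group 1; Li is in period 2, group 1; Na is in period 3, group 1; K is in period 4, group 1; Cs is in period 6, group 1.
Removing the outermost electron gets harder across a period and easier down a group.
All are in group 1, so first ionization energy increases up the group.
So from highest to lowest: H > Li > Na > K > Cs.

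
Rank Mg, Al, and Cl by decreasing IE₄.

Al > Mg > Cl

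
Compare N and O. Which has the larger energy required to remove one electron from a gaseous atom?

N is in period 2, group 15; O is in period 2, group 16.
Removing the outermost electron gets harder across a period and easier down a group.
All lie in period 2; the across-period trend (first ionization energy increases left to right) applies, with the exception below.
Note the exception: N has a higher first ionization energy than O, contrary to the simple trend — pairing an electron in O's 2p⁴ costs repulsion energy, so O ionizes more easily than half-filled N (2p³).
Approximate values (kJ/mol): N 1402, O 1314.
So N has the larger energy required to remove one electron from a gaseous atom (N > O).

N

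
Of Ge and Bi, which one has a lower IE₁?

Removing the outermost electron gets harder across a period and easier down a group.
Neither a single period nor a single group — weigh both effects.
Ge > Bi: the two effects oppose for this pair; the down-group effect wins (762 vs 703 kJ/mol).
Approximate values (kJ/mol): Ge 762, Bi 703.
So Bi has the lower IE₁ (Bi < Ge).

Bi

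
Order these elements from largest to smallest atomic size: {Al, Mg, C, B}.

Mg, Al, B, C

B is in period 2, group 13; C is in period 2, group 14; Mg is in period 3, group 2; Al is in period 3, group 13.
Radius decreases left→right (rising Z_eff, same n) and increases top→bottom (higher n).
Neither a single period nor a single group — weigh both effects.
B > C: B lies to the left of C in period 2, so the across-period effect alone puts B larger.
Al > B: they share group 13; the group trend gives Al the larger value.
Mg > Al: Mg lies to the left of Al in period 3, so the across-period effect alone puts Mg larger.
Tabulated atomic radius (pm): B 85, C 75, Mg 139, Al 126.
So from largest to smallest: Mg > Al > B > C.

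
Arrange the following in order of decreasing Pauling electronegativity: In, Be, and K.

Be is in period 2, group 2; K is in period 4, group 1; In is in period 5, group 13.
Smaller atoms with higher effective nuclear charge are more electronegative.
These span different periods and groups, so the two trends combine.
Be > K: relative to K, both the across-period and down-group shifts push Be's electronegativity up.
In > Be: period and group pull opposite ways; the across-period shift dominates (1.78 vs 1.57).
For reference (Pauling): Be 1.57, K 0.82, In 1.78.
So from highest to lowest: In > Be > K.

In > Be > K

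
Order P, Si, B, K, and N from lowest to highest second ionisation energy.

After 1 electron has been removed, what remains? P⁺ still has 4 valence electrons; Si⁺ still has 3 valence electrons; B⁺ still has 2 valence electrons; K⁺ is the bare [Ar] core; N⁺ still has 4 valence electrons.
Core electrons are held far more tightly than valence electrons, so K tops the IE_2 order.
Valence configurations: P⁺ [Ne]3s²3p², Si⁺ [Ne]3s²3p¹, B⁺ [He]2s², N⁺ [He]2s²2p².
The numbers (kJ/mol): P 1907, Si 1577, B 2427, K 3052, N 2856.
So the second ionization energies run Si < P < B < N < K.

Si, P, B, N, K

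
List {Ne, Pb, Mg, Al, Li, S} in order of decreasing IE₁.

Ne > S > Mg > Pb > Al > Li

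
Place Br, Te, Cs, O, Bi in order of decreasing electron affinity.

O is in period 2, group 16; Br is in period 4, group 17; Te is in period 5, group 16; Cs is in period 6, group 1; Bi is in period 6, group 15.
Electron affinity generally becomes more exothermic across a period toward the halogens and less exothermic down a group.
Neither a single period nor a single group — weigh both effects.
Bi > Cs: both are in period 6; the period trend gives Bi the larger value.
O > Bi: relative to Bi, both the across-period and down-group shifts push O's electron affinity up.
Te > O: this pair runs against the simple trend — see the exception note.
Br > Te: both effects reinforce here, so Br is clearly the higher of the two.
Note the exception: Te has a higher electron affinity than O, contrary to the simple trend — O's compact 2p subshell gives strong electron–electron repulsion on the added electron.
For reference (kJ/mol): O 141, Br 325, Te 190, Cs 46, Bi 91.
So from highest to lowest: Br > Te > O > Bi > Cs.

Br > Te > O > Bi > Cs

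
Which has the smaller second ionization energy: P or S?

P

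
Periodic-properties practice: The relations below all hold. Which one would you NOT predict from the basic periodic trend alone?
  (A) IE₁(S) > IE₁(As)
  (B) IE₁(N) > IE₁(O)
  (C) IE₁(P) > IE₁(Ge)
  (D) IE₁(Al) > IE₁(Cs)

(B)

The general trend: first ionization energy increases across a period and decreases down a group.
(A) S (period 3, group 16) vs As (period 4, group 15): the stated order agrees with the simple trend.
(B) N (period 2, group 15) vs O (period 2, group 16): the stated order contradicts the simple trend.
(C) P (period 3, group 15) vs Ge (period 4, group 14): the stated order agrees with the simple trend.
(D) Al (period 3, group 13) vs Cs (period 6, group 1): the stated order agrees with the simple trend.
The exception is (B): pairing an electron in O's 2p⁴ costs repulsion energy, so O ionizes more easily than half-filled N (2p³).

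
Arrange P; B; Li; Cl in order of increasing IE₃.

IE_3 is the cost of taking one more electron from the +2 cation: P²⁺ still has 3 valence electrons; B²⁺ still has 1 valence electron; Li²⁺ is already 1 electron into the core; Cl²⁺ still has 5 valence electrons.
Breaking into a closed-shell core is much more expensive than removing a leftover valence electron — Li has the largest IE_3 here.
Valence configurations: P²⁺ [Ne]3s²3p¹, B²⁺ [He]2s¹, Cl²⁺ [Ne]3s²3p³.
Approximate IE_3 values (kJ/mol): P 2914, B 3660, Li 11815, Cl 3822.
Putting it together, IE_3: P < B < Cl < Li.

P, B, Cl, Li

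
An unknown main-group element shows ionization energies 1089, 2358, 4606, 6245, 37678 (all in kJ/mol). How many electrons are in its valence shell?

Look for the largest jump between consecutive ionization energies: IE5/IE4 ≈ 6.0, far larger than any earlier ratio.
That jump marks the point where a core electron is being removed. So the atom has 4 valence electrons.

4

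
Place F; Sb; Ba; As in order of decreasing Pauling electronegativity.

F is in period 2, group 17; As is in period 4, group 15; Sb is in period 5, group 15; Ba is in period 6, group 2.
EN rises left→right (higher Z_eff, smaller atoms) and falls top→bottom (larger, more shielded atoms).
These span different periods and groups, so the two trends combine.
Sb > Ba: relative to Ba, both the across-period and down-group shifts push Sb's electronegativity up.
As > Sb: As sits above Sb in group 15, so the down-group effect alone puts As higher.
F > As: both effects reinforce here, so F is clearly the higher of the two.
Approximate values (Pauling): F 3.98, As 2.18, Sb 2.05, Ba 0.89.
So from highest to lowest: F > As > Sb > Ba.

F > As > Sb > Ba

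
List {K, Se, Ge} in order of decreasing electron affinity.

Se, Ge, K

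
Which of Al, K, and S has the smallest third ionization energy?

Al

IE_3 is the cost of taking one more electron from the +2 cation: Al²⁺ still has 1 valence electron; K²⁺ is already 1 electron into the core; S²⁺ still has 4 valence electrons.
Pulling an electron out of a noble-gas core costs far more than removing a remaining valence electron, so K sits at the high end of IE_3.
Valence configurations: Al²⁺ [Ne]3s¹, S²⁺ [Ne]3s²3p².
The numbers (kJ/mol): Al 2745, K 4420, S 3357.
Hence IE_3: Al < S < K.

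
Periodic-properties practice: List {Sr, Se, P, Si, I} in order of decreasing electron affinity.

I, Se, Si, P, Sr

Si is in period 3, group 14; P is in period 3, group 15; Se is in period 4, group 16; Sr is in period 5, group 2; I is in period 5, group 17.
Atoms with high Z_eff and room in the valence shell (especially the halogens) have the most exothermic electron affinities.
These span different periods and groups, so the two trends combine.
P > Sr: relative to Sr, both the across-period and down-group shifts push P's electron affinity up.
Si > P: this pair runs against the simple trend — see the exception note.
Se > Si: period and group pull opposite ways; the across-period shift dominates (195 vs 134 kJ/mol).
I > Se: period and group pull opposite ways; the across-period shift dominates (295 vs 195 kJ/mol).
Note the exception: Si has a higher electron affinity than P, contrary to the simple trend — adding an electron to P's half-filled 3p³ is unfavourable, so Si (3p²) has the more exothermic EA.
Approximate values (kJ/mol): Si 134, P 72, Se 195, Sr 5, I 295.
So from highest to lowest: I > Se > Si > P > Sr.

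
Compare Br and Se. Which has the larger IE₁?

Se is in period 4, group 16; Br is in period 4, group 17.
Removing the outermost electron gets harder across a period and easier down a group.
All lie in period 4, so first ionization energy increases left to right.
So Br has the larger IE₁ (Br > Se).

Br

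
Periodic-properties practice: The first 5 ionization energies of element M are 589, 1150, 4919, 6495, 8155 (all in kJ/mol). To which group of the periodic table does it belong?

Group 2

Look for the largest jump between consecutive ionization energies: IE3/IE2 ≈ 4.3, far larger than any earlier ratio.
That jump marks the point where a core electron is being removed. So the atom has 2 valence electrons.
A main-group element with 2 valence electrons is in group 2.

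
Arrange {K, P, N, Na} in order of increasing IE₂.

P < N < K < Na

The second ionization energy removes an electron from the +1 ion. For each element: K⁺ is the bare [Ar] core; P⁺ still has 4 valence electrons; N⁺ still has 4 valence electrons; Na⁺ is the bare [Ne] core.
Pulling an electron out of a noble-gas core costs far more than removing a remaining valence electron, so K and Na sit at the high end of IE_2.
Valence configurations: P⁺ [Ne]3s²3p², N⁺ [He]2s²2p².
Tabulated IE_2 (kJ/mol): K 3052, P 1907, N 2856, Na 4562.
Overall IE_2 order: P < N < K < Na.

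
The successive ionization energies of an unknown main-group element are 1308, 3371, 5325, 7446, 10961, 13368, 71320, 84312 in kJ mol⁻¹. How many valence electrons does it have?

Look for the largest jump between consecutive ionization energies: IE7/IE6 ≈ 5.3, far larger than any earlier ratio.
That jump marks the point where a core electron is being removed. So the atom has 6 valence electrons.

6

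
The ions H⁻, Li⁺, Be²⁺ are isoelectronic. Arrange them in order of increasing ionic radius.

Be²⁺, Li⁺, H⁻

All of these have 2 electrons, so size is governed by nuclear charge alone: the more protons, the stronger the pull on the same electron cloud, and the smaller the ion.
Nuclear charges: Be²⁺ (Z=4), Li⁺ (Z=3), H⁻ (Z=1).
Smallest to largest: Be²⁺ < Li⁺ < H⁻.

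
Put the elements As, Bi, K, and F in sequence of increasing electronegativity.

F is in period 2, group 17; K is in period 4, group 1; As is in period 4, group 15; Bi is in period 6, group 15.
Smaller atoms with higher effective nuclear charge are more electronegative.
Here both period and group differ, so the two effects have to be weighed against each other.
Bi > K: period and group pull opposite ways; the across-period shift dominates (2.02 vs 0.82).
As > Bi: As sits above Bi in group 15, so the down-group effect alone puts As higher.
F > As: relative to As, both the across-period and down-group shifts push F's electronegativity up.
Tabulated electronegativity (Pauling): F 3.98, K 0.82, As 2.18, Bi 2.02.
So from lowest to highest: K < Bi < As < F.

K < Bi < As < F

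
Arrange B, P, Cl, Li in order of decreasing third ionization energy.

The third ionization energy removes an electron from the +2 ion. For each element: B²⁺ still has 1 valence electron; P²⁺ still has 3 valence electrons; Cl²⁺ still has 5 valence electrons; Li²⁺ is already 1 electron into the core.
Breaking into a closed-shell core is much more expensive than removing a leftover valence electron — Li has the largest IE_3 here.
Valence configurations: B²⁺ [He]2s¹, P²⁺ [Ne]3s²3p¹, Cl²⁺ [Ne]3s²3p³.
Tabulated IE_3 (kJ/mol): B 3660, P 2914, Cl 3822, Li 11815.
So the third ionization energies run P < B < Cl < Li.

Li > Cl > B > P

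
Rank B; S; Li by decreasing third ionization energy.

Li, B, S

IE_3 is the cost of taking one more electron from the +2 cation: B²⁺ still has 1 valence electron; S²⁺ still has 4 valence electrons; Li²⁺ is already 1 electron into the core.
Pulling an electron out of a noble-gas core costs far more than removing a remaining valence electron, so Li sits at the high end of IE_3.
Valence configurations: B²⁺ [He]2s¹, S²⁺ [Ne]3s²3p².
The numbers (kJ/mol): B 3660, S 3357, Li 11815.
Hence IE_3: S < B < Li.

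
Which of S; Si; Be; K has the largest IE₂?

K

Consider each +1 ion: S⁺ still has 5 valence electrons; Si⁺ still has 3 valence electrons; Be⁺ still has 1 valence electron; K⁺ is the bare [Ar] core.
Pulling an electron out of a noble-gas core costs far more than removing a remaining valence electron, so K sits at the high end of IE_2.
Valence configurations: S⁺ [Ne]3s²3p³, Si⁺ [Ne]3s²3p¹, Be⁺ [He]2s¹.
Approximate IE_2 values (kJ/mol): S 2252, Si 1577, Be 1757, K 3052.
Putting it together, IE_2: Si < Be < S < K.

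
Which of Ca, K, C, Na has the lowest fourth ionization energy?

K

After 3 electrons have been removed, what remains? Ca³⁺ is already 1 electron into the core; K³⁺ is already 2 electrons into the core; C³⁺ still has 1 valence electron; Na³⁺ is already 2 electrons into the core.
Usually core removal costs more than valence removal, but here the competition is close: a tightly held n=2 valence electron can cost more to remove than an n=3 core electron, so the actual values have to decide it.
The numbers (kJ/mol): Ca 6491, K 5877, C 6223, Na 9543.
Putting it together, IE_4: K < C < Ca < Na.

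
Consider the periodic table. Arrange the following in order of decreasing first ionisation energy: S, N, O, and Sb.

N is in period 2, group 15; O is in period 2, group 16; S is in period 3, group 16; Sb is in period 5, group 15.
Removing the outermost electron gets harder across a period and easier down a group.
These span different periods and groups, so the two trends combine.
S > Sb: both effects reinforce here, so S is clearly the higher of the two.
O > S: they share group 16; the group trend gives O the larger value.
N > O: this pair runs against the simple trend — see the exception note.
Note the exception: N has a higher first ionization energy than O, contrary to the simple trend — pairing an electron in O's 2p⁴ costs repulsion energy, so O ionizes more easily than half-filled N (2p³).
Approximate values (kJ/mol): N 1402, O 1314, S 1000, Sb 831.
So from highest to lowest: N > O > S > Sb.

N, O, S, Sb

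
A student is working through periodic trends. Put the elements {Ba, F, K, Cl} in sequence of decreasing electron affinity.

Cl > F > K > Ba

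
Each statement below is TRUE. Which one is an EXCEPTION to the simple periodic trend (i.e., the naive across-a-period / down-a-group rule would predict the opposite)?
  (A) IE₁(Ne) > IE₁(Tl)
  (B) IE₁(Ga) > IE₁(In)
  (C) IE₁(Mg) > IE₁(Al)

(C)

The general trend: first ionisation energy increases across a period and decreases down a group.
(A) Ne (period 2, group 18) vs Tl (period 6, group 13): the stated order agrees with the simple trend.
(B) Ga (period 4, group 13) vs In (period 5, group 13): the stated order agrees with the simple trend.
(C) Mg (period 3, group 2) vs Al (period 3, group 13): the stated order contradicts the simple trend.
The exception is (C): Al's single 3p electron is easier to remove than one from Mg's filled 3s².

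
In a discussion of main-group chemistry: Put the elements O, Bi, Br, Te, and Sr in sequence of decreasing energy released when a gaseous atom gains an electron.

O is in period 2, group 16; Br is in period 4, group 17; Sr is in period 5, group 2; Te is in period 5, group 16; Bi is in period 6, group 15.
Atoms with high Z_eff and room in the valence shell (especially the halogens) have the most exothermic electron affinities.
Here both period and group differ, so the two effects have to be weighed against each other.
Bi > Sr: period and group pull opposite ways; the across-period shift dominates (91 vs 5 kJ/mol).
O > Bi: both effects reinforce here, so O is clearly the higher of the two.
Te > O: this pair runs against the simple trend — see the exception note.
Br > Te: relative to Te, both the across-period and down-group shifts push Br's electron affinity up.
Note the exception: Te has a higher electron affinity than O, contrary to the simple trend — O's compact 2p subshell gives strong electron–electron repulsion on the added electron.
For reference (kJ/mol): O 141, Br 325, Sr 5, Te 190, Bi 91.
So from highest to lowest: Br > Te > O > Bi > Sr.

Br > Te > O > Bi > Sr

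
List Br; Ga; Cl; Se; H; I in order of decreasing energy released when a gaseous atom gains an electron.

Cl > Br > I > Se > H > Ga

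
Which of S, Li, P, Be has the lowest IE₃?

P

The third ionization energy removes an electron from the +2 ion. For each element: S²⁺ still has 4 valence electrons; Li²⁺ is already 1 electron into the core; P²⁺ still has 3 valence electrons; Be²⁺ is the bare [He] core.
Breaking into a closed-shell core is much more expensive than removing a leftover valence electron — Li and Be have the largest IE_3 here.
Valence configurations: S²⁺ [Ne]3s²3p², P²⁺ [Ne]3s²3p¹.
Tabulated IE_3 (kJ/mol): S 3357, Li 11815, P 2914, Be 14849.
Putting it together, IE_3: P < S < Li < Be.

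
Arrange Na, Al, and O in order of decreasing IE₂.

IE_2 is the cost of taking one more electron from the +1 cation: Na⁺ is the bare [Ne] core; Al⁺ still has 2 valence electrons; O⁺ still has 5 valence electrons.
Core electrons are held far more tightly than valence electrons, so Na tops the IE_2 order.
Valence configurations: Al⁺ [Ne]3s², O⁺ [He]2s²2p³.
The numbers (kJ/mol): Na 4562, Al 1817, O 3388.
Overall IE_2 order: Al < O < Na.

Na > O > Al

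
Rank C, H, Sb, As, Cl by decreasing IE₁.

H, Cl, C, As, Sb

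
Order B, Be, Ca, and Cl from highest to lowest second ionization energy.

The second ionization energy removes an electron from the +1 ion. For each element: B⁺ still has 2 valence electrons; Be⁺ still has 1 valence electron; Ca⁺ still has 1 valence electron; Cl⁺ still has 6 valence electrons.
All are still removing valence electrons, so compare the +1 ions as you would atoms: IE_2 generally rises across a period (higher Z_eff) and falls down a group (larger shell), subject to the usual subshell exceptions.
Valence configurations: B⁺ [He]2s², Be⁺ [He]2s¹, Ca⁺ [Ar]4s¹, Cl⁺ [Ne]3s²3p⁴.
Approximate IE_2 values (kJ/mol): B 2427, Be 1757, Ca 1145, Cl 2298.
Overall IE_2 order: Ca < Be < Cl < B.

B, Cl, Be, Ca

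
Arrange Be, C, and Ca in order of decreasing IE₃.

The third ionization energy removes an electron from the +2 ion. For each element: Be²⁺ is the bare [He] core; C²⁺ still has 2 valence electrons; Ca²⁺ is the bare [Ar] core.
Core electrons are held far more tightly than valence electrons, so Ca and Be top the IE_3 order.
Tabulated IE_3 (kJ/mol): Be 14849, C 4620, Ca 4912.
Putting it together, IE_3: C < Ca < Be.

Be > Ca > C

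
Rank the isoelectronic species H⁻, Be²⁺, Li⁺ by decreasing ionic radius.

H⁻, Li⁺, Be²⁺

All of these have 2 electrons, so size is governed by nuclear charge alone: the more protons, the stronger the pull on the same electron cloud, and the smaller the ion.
Nuclear charges: Be²⁺ (Z=4), Li⁺ (Z=3), H⁻ (Z=1).
Largest to smallest: H⁻ > Li⁺ > Be²⁺.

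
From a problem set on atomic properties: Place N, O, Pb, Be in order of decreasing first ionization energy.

Be is in period 2, group 2; N is in period 2, group 15; O is in period 2, group 16; Pb is in period 6, group 14.
Removing the outermost electron gets harder across a period and easier down a group.
These span different periods and groups, so the two trends combine.
Be > Pb: period and group pull opposite ways; the down-group shift dominates (900 vs 716 kJ/mol).
O > Be: O lies to the right of Be in period 2, so the across-period effect alone puts O higher.
N > O: this pair runs against the simple trend — see the exception note.
Note the exception: N has a higher first ionization energy than O, contrary to the simple trend — pairing an electron in O's 2p⁴ costs repulsion energy, so O ionizes more easily than half-filled N (2p³).
Approximate values (kJ/mol): Be 900, N 1402, O 1314, Pb 716.
So from highest to lowest: N > O > Be > Pb.

N > O > Be > Pb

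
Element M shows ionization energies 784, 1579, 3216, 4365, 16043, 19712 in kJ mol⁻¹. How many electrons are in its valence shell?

4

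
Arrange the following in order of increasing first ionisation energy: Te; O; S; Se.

First ionization energy rises across a period (greater Z_eff holds electrons more tightly) and falls down a group (valence electrons are farther from the nucleus).
All are in group 16, so first ionization energy increases up the group.
So from lowest to highest: Te < Se < S < O.

Te < Se < S < O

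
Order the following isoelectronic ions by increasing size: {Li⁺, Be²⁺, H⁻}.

All of these have 2 electrons, so size is governed by nuclear charge alone: the more protons, the stronger the pull on the same electron cloud, and the smaller the ion.
Nuclear charges: Be²⁺ (Z=4), Li⁺ (Z=3), H⁻ (Z=1).
Smallest to largest: Be²⁺ < Li⁺ < H⁻.

Be²⁺ < Li⁺ < H⁻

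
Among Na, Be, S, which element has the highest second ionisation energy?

Consider each +1 ion: Na⁺ is the bare [Ne] core; Be⁺ still has 1 valence electron; S⁺ still has 5 valence electrons.
Breaking into a closed-shell core is much more expensive than removing a leftover valence electron — Na has the largest IE_2 here.
Valence configurations: Be⁺ [He]2s¹, S⁺ [Ne]3s²3p³.
Tabulated IE_2 (kJ/mol): Na 4562, Be 1757, S 2252.
So the second ionization energies run Be < S < Na.

Na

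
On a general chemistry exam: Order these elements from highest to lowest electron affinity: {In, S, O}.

S > O > In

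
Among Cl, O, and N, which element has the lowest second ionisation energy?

Cl

Consider each +1 ion: Cl⁺ still has 6 valence electrons; O⁺ still has 5 valence electrons; N⁺ still has 4 valence electrons.
All are still removing valence electrons, so compare the +1 ions as you would atoms: IE_2 generally rises across a period (higher Z_eff) and falls down a group (larger shell), subject to the usual subshell exceptions.
Valence configurations: Cl⁺ [Ne]3s²3p⁴, O⁺ [He]2s²2p³, N⁺ [He]2s²2p².
Approximate IE_2 values (kJ/mol): Cl 2298, O 3388, N 2856.
Hence IE_2: Cl < N < O.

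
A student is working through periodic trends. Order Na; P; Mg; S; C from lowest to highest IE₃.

After 2 electrons have been removed, what remains? Na²⁺ is already 1 electron into the core; P²⁺ still has 3 valence electrons; Mg²⁺ is the bare [Ne] core; S²⁺ still has 4 valence electrons; C²⁺ still has 2 valence electrons.
Pulling an electron out of a noble-gas core costs far more than removing a remaining valence electron, so Na and Mg sit at the high end of IE_3.
Valence configurations: P²⁺ [Ne]3s²3p¹, S²⁺ [Ne]3s²3p², C²⁺ [He]2s².
The numbers (kJ/mol): Na 6910, P 2914, Mg 7733, S 3357, C 4620.
Putting it together, IE_3: P < S < C < Na < Mg.

P < S < C < Na < Mg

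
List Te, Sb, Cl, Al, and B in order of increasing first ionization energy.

Al < B < Sb < Te < Cl

B is in period 2, group 13; Al is in period 3, group 13; Cl is in period 3, group 17; Sb is in period 5, group 15; Te is in period 5, group 16.
First ionization energy rises across a period (greater Z_eff holds electrons more tightly) and falls down a group (valence electrons are farther from the nucleus).
Neither a single period nor a single group — weigh both effects.
B > Al: B sits above Al in group 13, so the down-group effect alone puts B higher.
Sb > B: the two effects oppose for this pair; the across-period effect wins (831 vs 801 kJ/mol).
Te > Sb: Te lies to the right of Sb in period 5, so the across-period effect alone puts Te higher.
Cl > Te: both effects reinforce here, so Cl is clearly the higher of the two.
Tabulated first ionization energy (kJ/mol): B 801, Al 578, Cl 1251, Sb 831, Te 869.
So from lowest to highest: Al < B < Sb < Te < Cl.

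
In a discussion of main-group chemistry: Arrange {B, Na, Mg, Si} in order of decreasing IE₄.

Consider each +3 ion: B³⁺ is the bare [He] core; Na³⁺ is already 2 electrons into the core; Mg³⁺ is already 1 electron into the core; Si³⁺ still has 1 valence electron.
Core electrons are held far more tightly than valence electrons, so Na, Mg and B top the IE_4 order.
Approximate IE_4 values (kJ/mol): B 25026, Na 9543, Mg 10543, Si 4356.
So the fourth ionization energies run Si < Na < Mg < B.

B > Mg > Na > Si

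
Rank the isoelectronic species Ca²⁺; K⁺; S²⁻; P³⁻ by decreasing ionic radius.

P³⁻ > S²⁻ > K⁺ > Ca²⁺

All of these have 18 electrons, so size is governed by nuclear charge alone: the more protons, the stronger the pull on the same electron cloud, and the smaller the ion.
Nuclear charges: Ca²⁺ (Z=20), K⁺ (Z=19), S²⁻ (Z=16), P³⁻ (Z=15).
Largest to smallest: P³⁻ > S²⁻ > K⁺ > Ca²⁺.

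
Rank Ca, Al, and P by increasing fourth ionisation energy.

P < Ca < Al

The fourth ionization energy removes an electron from the +3 ion. For each element: Ca³⁺ is already 1 electron into the core; Al³⁺ is the bare [Ne] core; P³⁺ still has 2 valence electrons.
Core electrons are held far more tightly than valence electrons, so Ca and Al top the IE_4 order.
The numbers (kJ/mol): Ca 6491, Al 11577, P 4964.
Putting it together, IE_4: P < Ca < Al.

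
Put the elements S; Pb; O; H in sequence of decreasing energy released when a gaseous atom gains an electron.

H is in period 1, group 1; O is in period 2, group 16; S is in period 3, group 16; Pb is in period 6, group 14.
Atoms with high Z_eff and room in the valence shell (especially the halogens) have the most exothermic electron affinities.
Neither a single period nor a single group — weigh both effects.
H > Pb: the two effects oppose for this pair; the down-group effect wins (73 vs 35 kJ/mol).
O > H: the two effects oppose for this pair; the across-period effect wins (141 vs 73 kJ/mol).
S > O: this pair runs against the simple trend — see the exception note.
Note the exception: S has a higher electron affinity than O, contrary to the simple trend — the compact 2p subshell of O repels the added electron more than S's larger 3p does.
Tabulated electron affinity (kJ/mol): H 73, O 141, S 200, Pb 35.
So from highest to lowest: S > O > H > Pb.

S, O, H, Pb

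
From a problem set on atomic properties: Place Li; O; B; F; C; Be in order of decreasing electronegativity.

F > O > C > B > Be > Li

Li is in period 2, group 1; Be is in period 2, group 2; B is in period 2, group 13; C is in period 2, group 14; O is in period 2, group 16; F is in period 2, group 17.
Electronegativity increases across a period and decreases down a group, tracking effective nuclear charge and atomic size.
All lie in period 2, so electronegativity increases left to right.
So from highest to lowest: F > O > C > B > Be > Li.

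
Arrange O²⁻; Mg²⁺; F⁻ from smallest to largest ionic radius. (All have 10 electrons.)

Mg²⁺ < F⁻ < O²⁻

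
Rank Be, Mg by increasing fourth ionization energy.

Mg < Be

The fourth ionization energy removes an electron from the +3 ion. For each element: Be³⁺ is already 1 electron into the core; Mg³⁺ is already 1 electron into the core.
All of these are removing an electron from a noble-gas core or deeper; the smaller core (lower principal quantum number) is held far more tightly, and within a period the higher nuclear charge binds the same core more tightly.
The numbers (kJ/mol): Be 21007, Mg 10543.
Putting it together, IE_4: Mg < Be.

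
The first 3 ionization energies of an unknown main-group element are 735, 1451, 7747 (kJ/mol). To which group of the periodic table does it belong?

Look for the largest jump between consecutive ionization energies: IE3/IE2 ≈ 5.3, far larger than any earlier ratio.
That jump marks the point where a core electron is being removed. So the atom has 2 valence electrons.
A main-group element with 2 valence electrons is in group 2.

Group 2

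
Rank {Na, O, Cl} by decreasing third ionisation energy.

The third ionization energy removes an electron from the +2 ion. For each element: Na²⁺ is already 1 electron into the core; O²⁺ still has 4 valence electrons; Cl²⁺ still has 5 valence electrons.
Pulling an electron out of a noble-gas core costs far more than removing a remaining valence electron, so Na sits at the high end of IE_3.
Valence configurations: O²⁺ [He]2s²2p², Cl²⁺ [Ne]3s²3p³.
Tabulated IE_3 (kJ/mol): Na 6910, O 5300, Cl 3822.
Hence IE_3: Cl < O < Na.

Na > O > Cl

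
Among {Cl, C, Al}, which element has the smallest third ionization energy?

Al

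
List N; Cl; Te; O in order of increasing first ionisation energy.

Te < Cl < O < N

Removing the outermost electron gets harder across a period and easier down a group.
These span different periods and groups, so the two trends combine.
Cl > Te: relative to Te, both the across-period and down-group shifts push Cl's first ionization energy up.
O > Cl: period and group pull opposite ways; the down-group shift dominates (1314 vs 1251 kJ/mol).
N > O: this pair runs against the simple trend — see the exception note.
Note the exception: N has a higher first ionization energy than O, contrary to the simple trend — pairing an electron in O's 2p⁴ costs repulsion energy, so O ionizes more easily than half-filled N (2p³).
Tabulated first ionization energy (kJ/mol): N 1402, O 1314, Cl 1251, Te 869.
So from lowest to highest: Te < Cl < O < N.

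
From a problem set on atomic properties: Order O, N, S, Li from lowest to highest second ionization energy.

S, N, O, Li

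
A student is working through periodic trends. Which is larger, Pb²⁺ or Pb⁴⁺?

Both ions have Z = 82 protons, but Pb⁴⁺ has lost more electrons, so its remaining electrons feel a larger effective nuclear charge per electron and are pulled in more tightly.
Higher positive charge → smaller ion, so Pb²⁺ > Pb⁴⁺.

Pb²⁺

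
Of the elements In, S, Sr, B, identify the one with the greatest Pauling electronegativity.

S

B is in period 2, group 13; S is in period 3, group 16; Sr is in period 5, group 2; In is in period 5, group 13.
Atoms toward the upper right of the periodic table pull bonding electrons most strongly.
These span different periods and groups, so the two trends combine.
In > Sr: both are in period 5; the period trend gives In the larger value.
B > In: B sits above In in group 13, so the down-group effect alone puts B higher.
S > B: period and group pull opposite ways; the across-period shift dominates (2.58 vs 2.04).
Approximate values (Pauling): B 2.04, S 2.58, Sr 0.95, In 1.78.
The greatest Pauling electronegativity among these belongs to S.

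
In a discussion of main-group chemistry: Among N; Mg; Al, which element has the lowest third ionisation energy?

After 2 electrons have been removed, what remains? N²⁺ still has 3 valence electrons; Mg²⁺ is the bare [Ne] core; Al²⁺ still has 1 valence electron.
Pulling an electron out of a noble-gas core costs far more than removing a remaining valence electron, so Mg sits at the high end of IE_3.
Valence configurations: N²⁺ [He]2s²2p¹, Al²⁺ [Ne]3s¹.
Approximate IE_3 values (kJ/mol): N 4578, Mg 7733, Al 2745.
Hence IE_3: Al < N < Mg.

Al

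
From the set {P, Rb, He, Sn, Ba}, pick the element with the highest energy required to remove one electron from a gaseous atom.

He

He is in period 1, group 18; P is in period 3, group 15; Rb is in period 5, group 1; Sn is in period 5, group 14; Ba is in period 6, group 2.
IE₁ increases left→right with effective nuclear charge and decreases top→bottom as the valence shell moves farther out.
These span different periods and groups, so the two trends combine.
Ba > Rb: period and group pull opposite ways; the across-period shift dominates (503 vs 403 kJ/mol).
Sn > Ba: both effects reinforce here, so Sn is clearly the higher of the two.
P > Sn: both effects reinforce here, so P is clearly the higher of the two.
He > P: both effects reinforce here, so He is clearly the higher of the two.
Approximate values (kJ/mol): He 2372, P 1012, Rb 403, Sn 709, Ba 503.
The highest energy required to remove one electron from a gaseous atom among these belongs to He.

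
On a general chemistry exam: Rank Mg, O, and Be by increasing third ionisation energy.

O < Mg < Be

The third ionization energy removes an electron from the +2 ion. For each element: Mg²⁺ is the bare [Ne] core; O²⁺ still has 4 valence electrons; Be²⁺ is the bare [He] core.
Breaking into a closed-shell core is much more expensive than removing a leftover valence electron — Mg and Be have the largest IE_3 here.
The numbers (kJ/mol): Mg 7733, O 5300, Be 14849.
So the third ionization energies run O < Mg < Be.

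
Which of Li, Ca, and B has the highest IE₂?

Li

IE_2 is the cost of taking one more electron from the +1 cation: Li⁺ is the bare [He] core; Ca⁺ still has 1 valence electron; B⁺ still has 2 valence electrons.
Pulling an electron out of a noble-gas core costs far more than removing a remaining valence electron, so Li sits at the high end of IE_2.
Valence configurations: Ca⁺ [Ar]4s¹, B⁺ [He]2s².
Approximate IE_2 values (kJ/mol): Li 7298, Ca 1145, B 2427.
Overall IE_2 order: Ca < B < Li.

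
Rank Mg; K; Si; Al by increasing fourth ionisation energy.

IE_4 is the cost of taking one more electron from the +3 cation: Mg³⁺ is already 1 electron into the core; K³⁺ is already 2 electrons into the core; Si³⁺ still has 1 valence electron; Al³⁺ is the bare [Ne] core.
Core electrons are held far more tightly than valence electrons, so K, Mg and Al top the IE_4 order.
The numbers (kJ/mol): Mg 10543, K 5877, Si 4356, Al 11577.
Overall IE_4 order: Si < K < Mg < Al.

Si < K < Mg < Al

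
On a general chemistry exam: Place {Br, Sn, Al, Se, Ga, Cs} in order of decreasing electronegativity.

Br > Se > Sn > Ga > Al > Cs

Smaller atoms with higher effective nuclear charge are more electronegative.
Neither a single period nor a single group — weigh both effects.
Al > Cs: relative to Cs, both the across-period and down-group shifts push Al's electronegativity up.
Ga > Al: this pair runs against the simple trend — see the exception note.
Sn > Ga: the two effects oppose for this pair; the across-period effect wins (1.96 vs 1.81).
Se > Sn: relative to Sn, both the across-period and down-group shifts push Se's electronegativity up.
Br > Se: both are in period 4; the period trend gives Br the larger value.
Note the exception: Ga has a higher electronegativity than Al, contrary to the simple trend — poor shielding by filled d (and f) subshells raises the heavier element's effective nuclear charge more than the simple down-group trend predicts.
Tabulated electronegativity (Pauling): Al 1.61, Ga 1.81, Se 2.55, Br 2.96, Sn 1.96, Cs 0.79.
So from highest to lowest: Br > Se > Sn > Ga > Al > Cs.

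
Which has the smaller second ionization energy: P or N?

P

IE_2 is the cost of taking one more electron from the +1 cation: P⁺ still has 4 valence electrons; N⁺ still has 4 valence electrons.
All are still removing valence electrons, so compare the +1 ions as you would atoms: IE_2 generally rises across a period (higher Z_eff) and falls down a group (larger shell), subject to the usual subshell exceptions.
Valence configurations: P⁺ [Ne]3s²3p², N⁺ [He]2s²2p².
Tabulated IE_2 (kJ/mol): P 1907, N 2856.
So the second ionization energies run P < N.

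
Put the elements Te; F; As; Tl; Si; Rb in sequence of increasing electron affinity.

F is in period 2, group 17; Si is in period 3, group 14; As is in period 4, group 15; Rb is in period 5, group 1; Te is in period 5, group 16; Tl is in period 6, group 13.
Adding an electron releases more energy for atoms nearer the top right (short of the noble gases).
Neither a single period nor a single group — weigh both effects.
Rb > Tl: period and group pull opposite ways; the down-group shift dominates (47 vs 19 kJ/mol).
As > Rb: relative to Rb, both the across-period and down-group shifts push As's electron affinity up.
Si > As: the two effects oppose for this pair; the down-group effect wins (134 vs 78 kJ/mol).
Te > Si: period and group pull opposite ways; the across-period shift dominates (190 vs 134 kJ/mol).
F > Te: both effects reinforce here, so F is clearly the higher of the two.
Tabulated electron affinity (kJ/mol): F 328, Si 134, As 78, Rb 47, Te 190, Tl 19.
So from lowest to highest: Tl < Rb < As < Si < Te < F.

Tl < Rb < As < Si < Te < F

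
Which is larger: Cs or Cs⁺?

Forming Cs⁺ removes 1 electron from Cs. Fewer electrons for the same nuclear charge means less shielding and a higher Z_eff on the remaining electrons, and for main-group metals the entire outer shell is lost.
A cation is smaller than its parent atom: Cs⁺ < Cs.

Cs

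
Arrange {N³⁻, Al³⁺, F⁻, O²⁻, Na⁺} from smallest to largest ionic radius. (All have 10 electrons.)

All of these have 10 electrons, so size is governed by nuclear charge alone: the more protons, the stronger the pull on the same electron cloud, and the smaller the ion.
Nuclear charges: Al³⁺ (Z=13), Na⁺ (Z=11), F⁻ (Z=9), O²⁻ (Z=8), N³⁻ (Z=7).
Smallest to largest: Al³⁺ < Na⁺ < F⁻ < O²⁻ < N³⁻.

Al³⁺ < Na⁺ < F⁻ < O²⁻ < N³⁻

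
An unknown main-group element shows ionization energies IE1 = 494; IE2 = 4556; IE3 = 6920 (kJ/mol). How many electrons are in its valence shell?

Look for the largest jump between consecutive ionization energies: IE2/IE1 ≈ 9.2, far larger than any earlier ratio.
That jump marks the point where a core electron is being removed. So the atom has 1 valence electron.

1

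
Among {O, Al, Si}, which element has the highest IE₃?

O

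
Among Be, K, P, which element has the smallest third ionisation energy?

Consider each +2 ion: Be²⁺ is the bare [He] core; K²⁺ is already 1 electron into the core; P²⁺ still has 3 valence electrons.
Core electrons are held far more tightly than valence electrons, so K and Be top the IE_3 order.
Tabulated IE_3 (kJ/mol): Be 14849, K 4420, P 2914.
Hence IE_3: P < K < Be.

P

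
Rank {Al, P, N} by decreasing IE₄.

Consider each +3 ion: Al³⁺ is the bare [Ne] core; P³⁺ still has 2 valence electrons; N³⁺ still has 2 valence electrons.
Pulling an electron out of a noble-gas core costs far more than removing a remaining valence electron, so Al sits at the high end of IE_4.
Valence configurations: P³⁺ [Ne]3s², N³⁺ [He]2s².
Approximate IE_4 values (kJ/mol): Al 11577, P 4964, N 7475.
Overall IE_4 order: P < N < Al.

Al, N, P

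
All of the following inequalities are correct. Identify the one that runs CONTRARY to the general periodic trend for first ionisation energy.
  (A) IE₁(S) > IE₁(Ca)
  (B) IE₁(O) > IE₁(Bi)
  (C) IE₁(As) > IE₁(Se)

The general trend: first ionisation energy increases across a period and decreases down a group.
(A) S (period 3, group 16) vs Ca (period 4, group 2): the stated order agrees with the simple trend.
(B) O (period 2, group 16) vs Bi (period 6, group 15): the stated order agrees with the simple trend.
(C) As (period 4, group 15) vs Se (period 4, group 16): the stated order contradicts the simple trend.
The exception is (C): Se (4p⁴) ionizes more easily than half-filled As (4p³).

(C)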